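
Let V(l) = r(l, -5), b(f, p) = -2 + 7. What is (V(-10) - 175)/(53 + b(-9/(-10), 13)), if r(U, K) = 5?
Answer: -85/29 ≈ -2.9310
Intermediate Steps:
b(f, p) = 5
V(l) = 5
(V(-10) - 175)/(53 + b(-9/(-10), 13)) = (5 - 175)/(53 + 5) = -170/58 = -170*1/58 = -85/29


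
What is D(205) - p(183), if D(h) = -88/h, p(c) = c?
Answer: -37603/205 ≈ -183.43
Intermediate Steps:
D(205) - p(183) = -88/205 - 1*183 = -88*1/205 - 183 = -88/205 - 183 = -37603/205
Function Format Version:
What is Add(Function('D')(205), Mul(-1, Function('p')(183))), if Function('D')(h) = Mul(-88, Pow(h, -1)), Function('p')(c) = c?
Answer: Rational(-37603, 205) ≈ -183.43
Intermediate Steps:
Add(Function('D')(205), Mul(-1, Function('p')(183))) = Add(Mul(-88, Pow(205, -1)), Mul(-1, 183)) = Add(Mul(-88, Rational(1, 205)), -183) = Add(Rational(-88, 205), -183) = Rational(-37603, 205)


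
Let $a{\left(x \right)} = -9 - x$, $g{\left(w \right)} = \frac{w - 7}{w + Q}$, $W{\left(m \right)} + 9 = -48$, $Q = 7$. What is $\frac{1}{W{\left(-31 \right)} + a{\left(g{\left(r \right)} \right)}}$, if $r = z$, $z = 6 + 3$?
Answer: $- \frac{8}{529} \approx -0.015123$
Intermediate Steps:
$z = 9$
$W{\left(m \right)} = -57$ ($W{\left(m \right)} = -9 - 48 = -57$)
$r = 9$
$g{\left(w \right)} = \frac{-7 + w}{7 + w}$ ($g{\left(w \right)} = \frac{w - 7}{w + 7} = \frac{-7 + w}{7 + w}$)
$\frac{1}{W{\left(-31 \right)} + a{\left(g{\left(r \right)} \right)}} = \frac{1}{-57 - \left(9 + \frac{-7 + 9}{7 + 9}\right)} = \frac{1}{-57 - \left(9 + \frac{1}{16} \cdot 2\right)} = \frac{1}{-57 - \frac{73}{8}} = \frac{1}{- \frac{529}{8}} = - \frac{8}{529}$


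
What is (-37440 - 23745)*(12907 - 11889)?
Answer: -62286330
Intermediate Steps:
(-37440 - 23745)*(12907 - 11889) = -61185*1018 = -62286330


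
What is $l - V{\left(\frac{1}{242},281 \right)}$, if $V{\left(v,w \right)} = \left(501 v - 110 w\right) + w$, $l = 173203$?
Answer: $\frac{49326843}{242} \approx 2.0383 \cdot 10^{5}$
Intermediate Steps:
$V{\left(v,w \right)} = - 109 w + 501 v$ ($V{\left(v,w \right)} = \left(- 110 w + 501 v\right) + w = - 109 w + 501 v$)
$l - V{\left(\frac{1}{242},281 \right)} = 173203 - \left(\left(-109\right) 281 + \frac{501}{242}\right) = 173203 - \left(-30629 + 501 \cdot \frac{1}{242}\right) = 173203 - \left(-30629 + \frac{501}{242}\right) = 173203 - - \frac{7411717}{242} = 173203 + \frac{7411717}{242} = \frac{49326843}{242}$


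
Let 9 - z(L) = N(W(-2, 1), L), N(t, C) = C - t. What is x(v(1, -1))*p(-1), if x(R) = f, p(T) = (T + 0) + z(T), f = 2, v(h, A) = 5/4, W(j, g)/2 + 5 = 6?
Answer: 22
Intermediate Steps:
W(j, g) = 2 (W(j, g) = -10 + 2*6 = -10 + 12 = 2)
z(L) = 11 - L (z(L) = 9 - (L - 1*2) = 9 - (L - 2) = 9 - (-2 + L) = 9 + (2 - L) = 11 - L)
v(h, A) = 5/4 (v(h, A) = 5*(1/4) = 5/4)
p(T) = 11 (p(T) = (T + 0) + (11 - T) = T + (11 - T) = 11)
x(R) = 2
x(v(1, -1))*p(-1) = 2*11 = 22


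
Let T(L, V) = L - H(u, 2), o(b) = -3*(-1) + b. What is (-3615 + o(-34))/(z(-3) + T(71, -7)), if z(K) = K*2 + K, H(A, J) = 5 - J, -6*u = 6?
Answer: -3646/59 ≈ -61.797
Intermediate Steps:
o(b) = 3 + b
u = -1 (u = -⅙*6 = -1)
T(L, V) = -3 + L (T(L, V) = L - (5 - 1*2) = L - (5 - 2) = L - 1*3 = L - 3 = -3 + L)
z(K) = 3*K (z(K) = 2*K + K = 3*K)
(-3615 + o(-34))/(z(-3) + T(71, -7)) = (-3615 + (3 - 34))/(3*(-3) + (-3 + 71)) = (-3615 - 31)/(-9 + 68) = -3646/59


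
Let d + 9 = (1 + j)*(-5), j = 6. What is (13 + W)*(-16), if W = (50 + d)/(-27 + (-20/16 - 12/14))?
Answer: -166832/815 ≈ -204.70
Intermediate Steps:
d = -44 (d = -9 + (1 + 6)*(-5) = -9 + 7*(-5) = -9 - 35 = -44)
W = -168/815 (W = (50 - 44)/(-27 + (-20/16 - 12/14)) = 6/(-27 + (-20*1/16 - 12*1/14)) = 6/(-27 + (-5/4 - 6/7)) = 6/(-27 - 59/28) = 6/(-815/28) = 6*(-28/815) = -168/815 ≈ -0.20614)
(13 + W)*(-16) = (13 - 168/815)*(-16) = (10427/815)*(-16) = -166832/815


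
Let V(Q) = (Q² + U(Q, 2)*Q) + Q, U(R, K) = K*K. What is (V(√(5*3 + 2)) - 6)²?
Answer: 546 + 110*√17 ≈ 999.54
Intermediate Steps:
U(R, K) = K²
V(Q) = Q² + 5*Q (V(Q) = (Q² + 2²*Q) + Q = (Q² + 4*Q) + Q = Q² + 5*Q)
(V(√(5*3 + 2)) - 6)² = (√(5*3 + 2)*(5 + √(5*3 + 2)) - 6)² = (√(15 + 2)*(5 + √(15 + 2)) - 6)² = (√17*(5 + √17) - 6)² = (-6 + √17*(5 + √17))²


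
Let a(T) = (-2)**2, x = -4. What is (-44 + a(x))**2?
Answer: 1600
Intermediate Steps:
a(T) = 4
(-44 + a(x))**2 = (-44 + 4)**2 = (-40)**2 = 1600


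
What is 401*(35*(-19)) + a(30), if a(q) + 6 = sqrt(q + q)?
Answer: -266671 + 2*sqrt(15) ≈ -2.6666e+5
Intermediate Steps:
a(q) = -6 + sqrt(2)*sqrt(q) (a(q) = -6 + sqrt(q + q) = -6 + sqrt(2*q) = -6 + sqrt(2)*sqrt(q))
401*(35*(-19)) + a(30) = 401*(35*(-19)) + (-6 + sqrt(2)*sqrt(30)) = 401*(-665) + (-6 + 2*sqrt(15)) = -266665 + (-6 + 2*sqrt(15)) = -266671 + 2*sqrt(15)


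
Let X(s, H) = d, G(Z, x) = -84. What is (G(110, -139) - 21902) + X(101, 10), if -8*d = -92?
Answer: -43949/2 ≈ -21975.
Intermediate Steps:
d = 23/2 (d = -⅛*(-92) = 23/2 ≈ 11.500)
X(s, H) = 23/2
(G(110, -139) - 21902) + X(101, 10) = (-84 - 21902) + 23/2 = -21986 + 23/2 = -43949/2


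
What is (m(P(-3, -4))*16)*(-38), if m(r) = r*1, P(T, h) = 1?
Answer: -608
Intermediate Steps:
m(r) = r
(m(P(-3, -4))*16)*(-38) = (1*16)*(-38) = 16*(-38) = -608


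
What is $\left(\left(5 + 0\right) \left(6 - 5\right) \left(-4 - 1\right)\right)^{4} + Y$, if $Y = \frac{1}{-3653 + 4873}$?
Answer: $\frac{476562501}{1220} \approx 3.9063 \cdot 10^{5}$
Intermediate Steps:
$Y = \frac{1}{1220} \approx 0.00081967$
$\left(\left(5 + 0\right) \left(6 - 5\right) \left(-4 - 1\right)\right)^{4} + Y = \left(\left(5 + 0\right) \left(6 - 5\right) \left(-4 - 1\right)\right)^{4} + \frac{1}{1220} = \left(5 \cdot 1 \left(-5\right)\right)^{4} + \frac{1}{1220} = \left(5 \left(-5\right)\right)^{4} + \frac{1}{1220} = \left(-25\right)^{4} + \frac{1}{1220} = 390625 + \frac{1}{1220} = \frac{476562501}{1220}$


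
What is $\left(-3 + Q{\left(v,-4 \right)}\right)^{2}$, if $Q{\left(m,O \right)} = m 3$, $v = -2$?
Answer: $81$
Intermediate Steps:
$Q{\left(m,O \right)} = 3 m$
$\left(-3 + Q{\left(v,-4 \right)}\right)^{2} = \left(-3 + 3 \left(-2\right)\right)^{2} = \left(-3 - 6\right)^{2} = \left(-9\right)^{2} = 81$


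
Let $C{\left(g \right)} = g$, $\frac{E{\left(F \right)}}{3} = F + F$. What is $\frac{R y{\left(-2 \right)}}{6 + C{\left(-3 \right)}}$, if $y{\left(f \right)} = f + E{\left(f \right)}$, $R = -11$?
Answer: $\frac{154}{3} \approx 51.333$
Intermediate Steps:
$E{\left(F \right)} = 6 F$ ($E{\left(F \right)} = 3 \left(F + F\right) = 3 \cdot 2 F = 6 F$)
$y{\left(f \right)} = 7 f$ ($y{\left(f \right)} = f + 6 f = 7 f$)
$\frac{R y{\left(-2 \right)}}{6 + C{\left(-3 \right)}} = \frac{\left(-11\right) 7 \left(-2\right)}{6 - 3} = \frac{\left(-11\right) \left(-14\right)}{3} = 154 \cdot \frac{1}{3} = \frac{154}{3}$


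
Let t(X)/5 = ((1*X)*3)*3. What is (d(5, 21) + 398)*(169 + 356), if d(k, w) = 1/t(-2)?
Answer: 1253665/6 ≈ 2.0894e+5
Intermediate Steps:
t(X) = 45*X (t(X) = 5*(((1*X)*3)*3) = 5*((X*3)*3) = 5*((3*X)*3) = 5*(9*X) = 45*X)
d(k, w) = -1/90 (d(k, w) = 1/(45*(-2)) = 1/(-90) = -1/90)
(d(5, 21) + 398)*(169 + 356) = (-1/90 + 398)*(169 + 356) = (35819/90)*525 = 1253665/6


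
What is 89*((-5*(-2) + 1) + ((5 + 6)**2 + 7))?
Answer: 12371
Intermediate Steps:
89*((-5*(-2) + 1) + ((5 + 6)**2 + 7)) = 89*((10 + 1) + (11**2 + 7)) = 89*(11 + (121 + 7)) = 89*(11 + 128) = 89*139 = 12371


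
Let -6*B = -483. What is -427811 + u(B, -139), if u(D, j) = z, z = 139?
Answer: -427672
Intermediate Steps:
B = 161/2 (B = -⅙*(-483) = 161/2 ≈ 80.500)
u(D, j) = 139
-427811 + u(B, -139) = -427811 + 139 = -427672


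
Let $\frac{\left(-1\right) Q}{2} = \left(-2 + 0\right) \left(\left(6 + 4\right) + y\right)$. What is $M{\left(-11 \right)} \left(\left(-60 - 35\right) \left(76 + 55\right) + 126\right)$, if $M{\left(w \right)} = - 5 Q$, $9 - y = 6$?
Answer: $3202940$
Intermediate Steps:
$y = 3$ ($y = 9 - 6 = 3$)
$Q = 52$ ($Q = - 2 \left(-2 + 0\right) \left(\left(6 + 4\right) + 3\right) = - 2 \left(- 2 \left(10 + 3\right)\right) = - 2 \left(\left(-2\right) 13\right) = \left(-2\right) \left(-26\right) = 52$)
$M{\left(w \right)} = -260$ ($M{\left(w \right)} = \left(-5\right) 52 = -260$)
$M{\left(-11 \right)} \left(\left(-60 - 35\right) \left(76 + 55\right) + 126\right) = - 260 \left(\left(-60 - 35\right) \left(76 + 55\right) + 126\right) = - 260 \left(\left(-95\right) 131 + 126\right) = - 260 \left(-12445 + 126\right) = \left(-260\right) \left(-12319\right) = 3202940$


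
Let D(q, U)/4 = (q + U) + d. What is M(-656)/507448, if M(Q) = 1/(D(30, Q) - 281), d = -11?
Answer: -1/1435570392 ≈ -6.9659e-10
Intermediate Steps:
D(q, U) = -44 + 4*U + 4*q (D(q, U) = 4*((q + U) - 11) = 4*((U + q) - 11) = 4*(-11 + U + q) = -44 + 4*U + 4*q)
M(Q) = 1/(-205 + 4*Q) (M(Q) = 1/((-44 + 4*Q + 4*30) - 281) = 1/((-44 + 4*Q + 120) - 281) = 1/((76 + 4*Q) - 281) = 1/(-205 + 4*Q))
M(-656)/507448 = 1/((-205 + 4*(-656))*507448) = (1/507448)/(-205 - 2624) = (1/507448)/(-2829) = -1/2829*1/507448 = -1/1435570392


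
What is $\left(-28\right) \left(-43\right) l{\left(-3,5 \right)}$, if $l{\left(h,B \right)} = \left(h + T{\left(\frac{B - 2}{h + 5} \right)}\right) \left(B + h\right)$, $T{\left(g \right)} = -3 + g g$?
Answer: $-9030$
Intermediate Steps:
$T{\left(g \right)} = -3 + g^{2}$
$l{\left(h,B \right)} = \left(B + h\right) \left(-3 + h + \frac{\left(-2 + B\right)^{2}}{\left(5 + h\right)^{2}}\right)$ ($l{\left(h,B \right)} = \left(h + \left(-3 + \left(\frac{B - 2}{h + 5}\right)^{2}\right)\right) \left(B + h\right) = \left(h + \left(-3 + \left(\frac{-2 + B}{5 + h}\right)^{2}\right)\right) \left(B + h\right) = \left(h + \left(-3 + \frac{\left(-2 + B\right)^{2}}{\left(5 + h\right)^{2}}\right)\right) \left(B + h\right) = \left(-3 + h + \frac{\left(-2 + B\right)^{2}}{\left(5 + h\right)^{2}}\right) \left(B + h\right) = \left(B + h\right) \left(-3 + h + \frac{\left(-2 + B\right)^{2}}{\left(5 + h\right)^{2}}\right)$)
$\left(-28\right) \left(-43\right) l{\left(-3,5 \right)} = \left(-28\right) \left(-43\right) \left(\left(-3\right)^{2} - 15 - -9 + 5 \left(-3\right) + \frac{5 \left(-2 + 5\right)^{2}}{\left(5 - 3\right)^{2}} - \frac{3 \left(-2 + 5\right)^{2}}{\left(5 - 3\right)^{2}}\right) = 1204 \left(9 - 15 + 9 - 15 + \frac{5 \cdot 3^{2}}{4} - \frac{3 \cdot 3^{2}}{4}\right) = 1204 \left(9 - 15 + 9 - 15 + 5 \cdot 9 \cdot \frac{1}{4} - 27 \cdot \frac{1}{4}\right) = 1204 \left(9 - 15 + 9 - 15 + \frac{45}{4} - \frac{27}{4}\right) = 1204 \left(- \frac{15}{2}\right) = -9030$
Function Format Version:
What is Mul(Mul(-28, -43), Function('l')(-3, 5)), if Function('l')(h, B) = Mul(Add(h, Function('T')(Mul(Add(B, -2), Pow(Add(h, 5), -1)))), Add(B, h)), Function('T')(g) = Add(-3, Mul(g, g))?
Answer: -9030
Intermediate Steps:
Function('T')(g) = Add(-3, Pow(g, 2))
Function('l')(h, B) = Mul(Add(B, h), Add(-3, h, Mul(Pow(Add(-2, B), 2), Pow(Add(5, h), -2)))) (Function('l')(h, B) = Mul(Add(h, Add(-3, Pow(Mul(Add(B, -2), Pow(Add(h, 5), -1)), 2))), Add(B, h)) = Mul(Add(h, Add(-3, Pow(Mul(Add(-2, B), Pow(Add(5, h), -1)), 2))), Add(B, h)) = Mul(Add(h, Add(-3, Pow(Mul(Pow(Add(5, h), -1), Add(-2, B)), 2))), Add(B, h)) = Mul(Add(h, Add(-3, Mul(Pow(Add(-2, B), 2), Pow(Add(5, h), -2)))), Add(B, h)) = Mul(Add(-3, h, Mul(Pow(Add(-2, B), 2), Pow(Add(5, h), -2))), Add(B, h)) = Mul(Add(B, h), Add(-3, h, Mul(Pow(Add(-2, B), 2), Pow(Add(5, h), -2)))))
Mul(Mul(-28, -43), Function('l')(-3, 5)) = Mul(Mul(-28, -43), Add(Pow(-3, 2), Mul(-3, 5), Mul(-3, -3), Mul(5, -3), Mul(5, Pow(Add(-2, 5), 2), Pow(Add(5, -3), -2)), Mul(-3, Pow(Add(-2, 5), 2), Pow(Add(5, -3), -2)))) = Mul(1204, Add(9, -15, 9, -15, Mul(5, Pow(3, 2), Pow(2, -2)), Mul(-3, Pow(3, 2), Pow(2, -2)))) = Mul(1204, Add(9, -15, 9, -15, Mul(5, 9, Rational(1, 4)), Mul(-3, 9, Rational(1, 4)))) = Mul(1204, Add(9, -15, 9, -15, Rational(45, 4), Rational(-27, 4))) = Mul(1204, Rational(-15, 2)) = -9030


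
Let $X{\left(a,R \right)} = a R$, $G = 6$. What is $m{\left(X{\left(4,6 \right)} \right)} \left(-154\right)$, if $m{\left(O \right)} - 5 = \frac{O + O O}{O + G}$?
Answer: $-3850$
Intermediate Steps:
$X{\left(a,R \right)} = R a$
$m{\left(O \right)} = 5 + \frac{O + O^{2}}{6 + O}$ ($m{\left(O \right)} = 5 + \frac{O + O O}{O + 6} = 5 + \frac{O + O^{2}}{6 + O}$)
$m{\left(X{\left(4,6 \right)} \right)} \left(-154\right) = \frac{30 + \left(6 \cdot 4\right)^{2} + 6 \cdot 6 \cdot 4}{6 + 6 \cdot 4} \left(-154\right) = \frac{30 + 24^{2} + 6 \cdot 24}{6 + 24} \left(-154\right) = \frac{30 + 576 + 144}{30} \left(-154\right) = \frac{1}{30} \cdot 750 \left(-154\right) = 25 \left(-154\right) = -3850$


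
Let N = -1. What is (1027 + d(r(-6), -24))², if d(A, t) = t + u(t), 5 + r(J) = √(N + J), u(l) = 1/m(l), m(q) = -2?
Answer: 4020025/4 ≈ 1.0050e+6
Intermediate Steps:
u(l) = -½ (u(l) = 1/(-2) = -½)
r(J) = -5 + √(-1 + J)
d(A, t) = -½ + t (d(A, t) = t - ½ = -½ + t)
(1027 + d(r(-6), -24))² = (1027 + (-½ - 24))² = (1027 - 49/2)² = (2005/2)² = 4020025/4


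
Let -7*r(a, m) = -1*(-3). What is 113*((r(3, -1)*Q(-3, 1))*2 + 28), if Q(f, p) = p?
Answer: 21470/7 ≈ 3067.1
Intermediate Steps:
r(a, m) = -3/7 (r(a, m) = -(-1)*(-3)/7 = -⅐*3 = -3/7)
113*((r(3, -1)*Q(-3, 1))*2 + 28) = 113*(-3/7*1*2 + 28) = 113*(-3/7*2 + 28) = 113*(-6/7 + 28) = 113*(190/7) = 21470/7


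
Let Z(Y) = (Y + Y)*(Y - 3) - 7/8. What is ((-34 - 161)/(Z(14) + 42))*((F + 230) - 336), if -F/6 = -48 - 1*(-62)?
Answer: 5200/49 ≈ 106.12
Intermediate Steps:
F = -84 (F = -6*(-48 - 1*(-62)) = -6*(-48 + 62) = -6*14 = -84)
Z(Y) = -7/8 + 2*Y*(-3 + Y) (Z(Y) = (2*Y)*(-3 + Y) - 7*1/8 = 2*Y*(-3 + Y) - 7/8 = -7/8 + 2*Y*(-3 + Y))
((-34 - 161)/(Z(14) + 42))*((F + 230) - 336) = ((-34 - 161)/((-7/8 - 6*14 + 2*14**2) + 42))*((-84 + 230) - 336) = (-195/((-7/8 - 84 + 2*196) + 42))*(146 - 336) = -195/((-7/8 - 84 + 392) + 42)*(-190) = -195/(2457/8 + 42)*(-190) = -195/2793/8*(-190) = -195*8/2793*(-190) = -520/931*(-190) = 5200/49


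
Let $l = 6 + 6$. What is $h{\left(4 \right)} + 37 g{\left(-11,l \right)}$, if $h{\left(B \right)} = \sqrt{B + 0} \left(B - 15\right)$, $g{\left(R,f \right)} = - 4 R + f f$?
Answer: $6934$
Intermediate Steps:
$l = 12$
$g{\left(R,f \right)} = f^{2} - 4 R$ ($g{\left(R,f \right)} = - 4 R + f^{2} = f^{2} - 4 R$)
$h{\left(B \right)} = \sqrt{B} \left(-15 + B\right)$
$h{\left(4 \right)} + 37 g{\left(-11,l \right)} = \sqrt{4} \left(-15 + 4\right) + 37 \left(12^{2} - -44\right) = 2 \left(-11\right) + 37 \left(144 + 44\right) = -22 + 37 \cdot 188 = -22 + 6956 = 6934$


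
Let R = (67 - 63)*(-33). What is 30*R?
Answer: -3960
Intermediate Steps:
R = -132 (R = 4*(-33) = -132)
30*R = 30*(-132) = -3960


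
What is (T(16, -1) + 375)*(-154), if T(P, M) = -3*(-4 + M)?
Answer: -60060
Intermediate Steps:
T(P, M) = 12 - 3*M
(T(16, -1) + 375)*(-154) = ((12 - 3*(-1)) + 375)*(-154) = ((12 + 3) + 375)*(-154) = (15 + 375)*(-154) = 390*(-154) = -60060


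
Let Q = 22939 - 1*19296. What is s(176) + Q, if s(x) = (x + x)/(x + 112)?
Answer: 32798/9 ≈ 3644.2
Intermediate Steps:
s(x) = 2*x/(112 + x) (s(x) = (2*x)/(112 + x) = 2*x/(112 + x))
Q = 3643 (Q = 22939 - 19296 = 3643)
s(176) + Q = 2*176/(112 + 176) + 3643 = 2*176/288 + 3643 = 2*176*(1/288) + 3643 = 11/9 + 3643 = 32798/9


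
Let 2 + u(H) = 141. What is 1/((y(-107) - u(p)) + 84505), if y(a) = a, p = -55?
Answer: 1/84259 ≈ 1.1868e-5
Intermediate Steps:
u(H) = 139 (u(H) = -2 + 141 = 139)
1/((y(-107) - u(p)) + 84505) = 1/((-107 - 1*139) + 84505) = 1/((-107 - 139) + 84505) = 1/(-246 + 84505) = 1/84259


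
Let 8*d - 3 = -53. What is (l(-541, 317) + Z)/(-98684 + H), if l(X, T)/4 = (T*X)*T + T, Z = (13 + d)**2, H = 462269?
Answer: -3479310119/5817360 ≈ -598.09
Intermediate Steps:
d = -25/4 (d = 3/8 + (1/8)*(-53) = 3/8 - 53/8 = -25/4 ≈ -6.2500)
Z = 729/16 (Z = (13 - 25/4)**2 = (27/4)**2 = 729/16 ≈ 45.563)
l(X, T) = 4*T + 4*X*T**2 (l(X, T) = 4*((T*X)*T + T) = 4*(X*T**2 + T) = 4*(T + X*T**2) = 4*T + 4*X*T**2)
(l(-541, 317) + Z)/(-98684 + H) = (4*317*(1 + 317*(-541)) + 729/16)/(-98684 + 462269) = (4*317*(1 - 171497) + 729/16)/363585 = (4*317*(-171496) + 729/16)*(1/363585) = (-217456928 + 729/16)*(1/363585) = -3479310119/16*1/363585 = -3479310119/5817360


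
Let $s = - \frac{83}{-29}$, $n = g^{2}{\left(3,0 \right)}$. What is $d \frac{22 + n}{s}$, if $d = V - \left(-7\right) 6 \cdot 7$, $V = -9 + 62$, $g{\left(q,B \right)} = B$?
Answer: $\frac{221386}{83} \approx 2667.3$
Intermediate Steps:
$n = 0$ ($n = 0^{2} = 0$)
$s = \frac{83}{29}$ ($s = \left(-83\right) \left(- \frac{1}{29}\right) = \frac{83}{29} \approx 2.8621$)
$V = 53$
$d = 347$ ($d = 53 - \left(-7\right) 6 \cdot 7 = 53 - \left(-42\right) 7 = 53 - -294 = 53 + 294 = 347$)
$d \frac{22 + n}{s} = 347 \frac{22 + 0}{\frac{83}{29}} = 347 \cdot 22 \cdot \frac{29}{83} = 347 \cdot \frac{638}{83} = \frac{221386}{83}$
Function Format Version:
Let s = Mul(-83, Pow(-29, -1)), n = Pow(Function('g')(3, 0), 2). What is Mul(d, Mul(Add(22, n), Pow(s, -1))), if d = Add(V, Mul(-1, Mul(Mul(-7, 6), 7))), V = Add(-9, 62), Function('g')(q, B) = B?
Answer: Rational(221386, 83) ≈ 2667.3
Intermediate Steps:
n = 0 (n = Pow(0, 2) = 0)
s = Rational(83, 29) (s = Mul(-83, Rational(-1, 29)) = Rational(83, 29) ≈ 2.8621)
V = 53
d = 347 (d = Add(53, Mul(-1, Mul(Mul(-7, 6), 7))) = Add(53, Mul(-1, Mul(-42, 7))) = Add(53, Mul(-1, -294)) = Add(53, 294) = 347)
Mul(d, Mul(Add(22, n), Pow(s, -1))) = Mul(347, Mul(Add(22, 0), Pow(Rational(83, 29), -1))) = Mul(347, Mul(22, Rational(29, 83))) = Mul(347, Rational(638, 83)) = Rational(221386, 83)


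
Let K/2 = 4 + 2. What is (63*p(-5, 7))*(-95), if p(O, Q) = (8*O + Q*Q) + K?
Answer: -125685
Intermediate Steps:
K = 12 (K = 2*(4 + 2) = 2*6 = 12)
p(O, Q) = 12 + Q² + 8*O (p(O, Q) = (8*O + Q*Q) + 12 = (8*O + Q²) + 12 = (Q² + 8*O) + 12 = 12 + Q² + 8*O)
(63*p(-5, 7))*(-95) = (63*(12 + 7² + 8*(-5)))*(-95) = (63*(12 + 49 - 40))*(-95) = (63*21)*(-95) = 1323*(-95) = -125685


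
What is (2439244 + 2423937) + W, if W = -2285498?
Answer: 2577683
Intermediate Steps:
(2439244 + 2423937) + W = (2439244 + 2423937) - 2285498 = 4863181 - 2285498 = 2577683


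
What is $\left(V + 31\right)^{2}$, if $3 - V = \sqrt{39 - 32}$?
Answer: $\left(34 - \sqrt{7}\right)^{2} \approx 983.09$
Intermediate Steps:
$V = 3 - \sqrt{7}$ ($V = 3 - \sqrt{39 - 32} = 3 - \sqrt{7} \approx 0.35425$)
$\left(V + 31\right)^{2} = \left(\left(3 - \sqrt{7}\right) + 31\right)^{2} = \left(34 - \sqrt{7}\right)^{2}$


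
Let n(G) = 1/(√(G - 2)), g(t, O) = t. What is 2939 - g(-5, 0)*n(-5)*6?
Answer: 2939 - 30*I*√7/7 ≈ 2939.0 - 11.339*I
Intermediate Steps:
n(G) = (-2 + G)^(-½) (n(G) = 1/(√(-2 + G)) = (-2 + G)^(-½))
2939 - g(-5, 0)*n(-5)*6 = 2939 - (-5/√(-2 - 5))*6 = 2939 - (-(-5)*I*√7/7)*6 = 2939 - 5*I*√7/7*6 = 2939 - 30*I*√7/7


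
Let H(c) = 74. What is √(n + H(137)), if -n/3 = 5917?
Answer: I*√17677 ≈ 132.95*I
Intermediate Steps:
n = -17751 (n = -3*5917 = -17751)
√(n + H(137)) = √(-17751 + 74) = √(-17677) = I*√17677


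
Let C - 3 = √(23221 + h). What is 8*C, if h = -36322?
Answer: 24 + 8*I*√13101 ≈ 24.0 + 915.68*I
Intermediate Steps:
C = 3 + I*√13101 (C = 3 + √(23221 - 36322) = 3 + √(-13101) = 3 + I*√13101 ≈ 3.0 + 114.46*I)
8*C = 8*(3 + I*√13101) = 24 + 8*I*√13101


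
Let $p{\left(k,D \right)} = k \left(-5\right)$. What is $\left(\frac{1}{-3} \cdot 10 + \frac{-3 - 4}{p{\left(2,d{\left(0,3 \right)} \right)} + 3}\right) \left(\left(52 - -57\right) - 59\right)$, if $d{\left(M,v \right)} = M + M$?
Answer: $- \frac{350}{3} \approx -116.67$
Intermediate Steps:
$d{\left(M,v \right)} = 2 M$
$p{\left(k,D \right)} = - 5 k$
$\left(\frac{1}{-3} \cdot 10 + \frac{-3 - 4}{p{\left(2,d{\left(0,3 \right)} \right)} + 3}\right) \left(\left(52 - -57\right) - 59\right) = \left(\frac{1}{-3} \cdot 10 + \frac{-3 - 4}{\left(-5\right) 2 + 3}\right) \left(\left(52 - -57\right) - 59\right) = \left(\left(- \frac{1}{3}\right) 10 - \frac{7}{-10 + 3}\right) \left(\left(52 + 57\right) - 59\right) = \left(- \frac{10}{3} - \frac{7}{-7}\right) \left(109 - 59\right) = \left(- \frac{10}{3} - -1\right) 50 = \left(- \frac{10}{3} + 1\right) 50 = \left(- \frac{7}{3}\right) 50 = - \frac{350}{3}$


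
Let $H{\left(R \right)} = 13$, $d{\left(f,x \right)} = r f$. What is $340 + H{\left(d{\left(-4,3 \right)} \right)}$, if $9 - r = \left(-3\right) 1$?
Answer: $353$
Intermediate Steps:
$r = 12$ ($r = 9 - \left(-3\right) 1 = 9 - -3 = 9 + 3 = 12$)
$d{\left(f,x \right)} = 12 f$
$340 + H{\left(d{\left(-4,3 \right)} \right)} = 340 + 13 = 353$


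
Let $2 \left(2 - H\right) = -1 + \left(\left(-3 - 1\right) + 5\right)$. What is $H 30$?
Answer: $60$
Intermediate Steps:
$H = 2$ ($H = 2 - \frac{-1 + \left(\left(-3 - 1\right) + 5\right)}{2} = 2 - \frac{-1 + \left(-4 + 5\right)}{2} = 2 - \frac{-1 + 1}{2} = 2 - 0 = 2 + 0 = 2$)
$H 30 = 2 \cdot 30 = 60$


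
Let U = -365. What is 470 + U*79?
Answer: -28365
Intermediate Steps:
470 + U*79 = 470 - 365*79 = 470 - 28835 = -28365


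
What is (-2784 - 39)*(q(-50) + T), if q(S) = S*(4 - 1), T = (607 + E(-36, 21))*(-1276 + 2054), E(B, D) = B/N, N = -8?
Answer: -1342610331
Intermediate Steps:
E(B, D) = -B/8 (E(B, D) = B/(-8) = B*(-1/8) = -B/8)
T = 475747 (T = (607 - 1/8*(-36))*(-1276 + 2054) = (607 + 9/2)*778 = (1223/2)*778 = 475747)
q(S) = 3*S (q(S) = S*3 = 3*S)
(-2784 - 39)*(q(-50) + T) = (-2784 - 39)*(3*(-50) + 475747) = -2823*(-150 + 475747) = -2823*475597 = -1342610331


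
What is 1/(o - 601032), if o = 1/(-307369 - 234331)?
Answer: -541700/325579034401 ≈ -1.6638e-6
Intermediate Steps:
o = -1/541700 (o = 1/(-541700) = -1/541700 ≈ -1.8460e-6)
1/(o - 601032) = 1/(-1/541700 - 601032) = 1/(-325579034401/541700) = -541700/325579034401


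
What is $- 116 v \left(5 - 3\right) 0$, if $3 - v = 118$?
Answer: $0$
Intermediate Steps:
$v = -115$ ($v = 3 - 118 = -115$)
$- 116 v \left(5 - 3\right) 0 = \left(-116\right) \left(-115\right) \left(5 - 3\right) 0 = 13340 \cdot 2 \cdot 0 = 13340 \cdot 0 = 0$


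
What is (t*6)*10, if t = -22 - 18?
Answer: -2400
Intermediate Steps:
t = -40
(t*6)*10 = -40*6*10 = -240*10 = -2400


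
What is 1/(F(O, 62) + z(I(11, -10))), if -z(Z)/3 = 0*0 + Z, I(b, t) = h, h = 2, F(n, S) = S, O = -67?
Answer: 1/56 ≈ 0.017857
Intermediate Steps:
I(b, t) = 2
z(Z) = -3*Z (z(Z) = -3*(0*0 + Z) = -3*(0 + Z) = -3*Z)
1/(F(O, 62) + z(I(11, -10))) = 1/(62 - 3*2) = 1/(62 - 6) = 1/56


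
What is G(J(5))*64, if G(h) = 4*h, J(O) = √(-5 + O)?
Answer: 0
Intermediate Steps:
G(J(5))*64 = (4*√(-5 + 5))*64 = (4*√0)*64 = (4*0)*64 = 0*64 = 0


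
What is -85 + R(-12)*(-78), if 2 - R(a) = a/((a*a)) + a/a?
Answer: -339/2 ≈ -169.50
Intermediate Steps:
R(a) = 1 - 1/a (R(a) = 2 - (a/((a*a)) + a/a) = 2 - (a/(a²) + 1) = 2 - (a/a² + 1) = 2 - (1/a + 1) = 2 - (1 + 1/a) = 2 + (-1 - 1/a) = 1 - 1/a)
-85 + R(-12)*(-78) = -85 + ((-1 - 12)/(-12))*(-78) = -85 - 1/12*(-13)*(-78) = -85 + (13/12)*(-78) = -85 - 169/2 = -339/2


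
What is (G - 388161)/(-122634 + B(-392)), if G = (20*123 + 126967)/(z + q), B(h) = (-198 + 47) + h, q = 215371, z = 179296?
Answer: 153194207960/48613897059 ≈ 3.1512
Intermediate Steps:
B(h) = -151 + h
G = 129427/394667 (G = (20*123 + 126967)/(179296 + 215371) = (2460 + 126967)/394667 = 129427*(1/394667) = 129427/394667 ≈ 0.32794)
(G - 388161)/(-122634 + B(-392)) = (129427/394667 - 388161)/(-122634 + (-151 - 392)) = -153194207960/(394667*(-122634 - 543)) = -153194207960/394667/(-123177) = -153194207960/394667*(-1/123177) = 153194207960/48613897059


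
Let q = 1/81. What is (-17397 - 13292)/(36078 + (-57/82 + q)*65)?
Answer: -203836338/239335301 ≈ -0.85168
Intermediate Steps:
q = 1/81 ≈ 0.012346
(-17397 - 13292)/(36078 + (-57/82 + q)*65) = (-17397 - 13292)/(36078 + (-57/82 + 1/81)*65) = -30689/(36078 + (-57*1/82 + 1/81)*65) = -30689/(36078 + (-57/82 + 1/81)*65) = -30689/(36078 - 4535/6642*65) = -30689/(36078 - 294775/6642) = -30689/239335301/6642 = -30689*6642/239335301 = -203836338/239335301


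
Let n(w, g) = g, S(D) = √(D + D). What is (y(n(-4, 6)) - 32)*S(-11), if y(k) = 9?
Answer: -23*I*√22 ≈ -107.88*I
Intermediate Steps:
S(D) = √2*√D (S(D) = √(2*D) = √2*√D)
(y(n(-4, 6)) - 32)*S(-11) = (9 - 32)*(√2*√(-11)) = -23*√2*I*√11 = -23*I*√22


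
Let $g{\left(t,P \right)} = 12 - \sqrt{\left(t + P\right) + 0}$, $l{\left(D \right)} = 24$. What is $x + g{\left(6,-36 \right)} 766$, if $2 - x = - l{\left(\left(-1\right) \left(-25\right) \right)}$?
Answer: $9218 - 766 i \sqrt{30} \approx 9218.0 - 4195.6 i$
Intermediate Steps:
$x = 26$ ($x = 2 - \left(-1\right) 24 = 2 - -24 = 2 + 24 = 26$)
$g{\left(t,P \right)} = 12 - \sqrt{P + t}$ ($g{\left(t,P \right)} = 12 - \sqrt{\left(P + t\right) + 0} = 12 - \sqrt{P + t}$)
$x + g{\left(6,-36 \right)} 766 = 26 + \left(12 - \sqrt{-36 + 6}\right) 766 = 26 + \left(12 - \sqrt{-30}\right) 766 = 26 + \left(12 - i \sqrt{30}\right) 766 = 26 + \left(9192 - 766 i \sqrt{30}\right) = 9218 - 766 i \sqrt{30}$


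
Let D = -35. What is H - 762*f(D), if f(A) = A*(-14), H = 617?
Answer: -372763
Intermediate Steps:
f(A) = -14*A
H - 762*f(D) = 617 - (-10668)*(-35) = 617 - 762*490 = 617 - 373380 = -372763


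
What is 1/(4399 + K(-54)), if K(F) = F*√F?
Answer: 4399/19508665 + 162*I*√6/19508665 ≈ 0.00022549 + 2.0341e-5*I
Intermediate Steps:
K(F) = F^(3/2)
1/(4399 + K(-54)) = 1/(4399 + (-54)^(3/2)) = 1/(4399 - 162*I*√6)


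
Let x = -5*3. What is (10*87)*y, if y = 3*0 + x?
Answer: -13050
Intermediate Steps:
x = -15
y = -15 (y = 3*0 - 15 = 0 - 15 = -15)
(10*87)*y = (10*87)*(-15) = 870*(-15) = -13050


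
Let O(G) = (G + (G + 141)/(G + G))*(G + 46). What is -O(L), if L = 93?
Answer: -406158/31 ≈ -13102.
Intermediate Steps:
O(G) = (46 + G)*(G + (141 + G)/(2*G)) (O(G) = (G + (141 + G)/((2*G)))*(46 + G) = (G + (141 + G)*(1/(2*G)))*(46 + G) = (G + (141 + G)/(2*G))*(46 + G) = (46 + G)*(G + (141 + G)/(2*G)))
-O(L) = -(187/2 + 93² + 3243/93 + (93/2)*93) = -(187/2 + 8649 + 3243*(1/93) + 8649/2) = -(187/2 + 8649 + 1081/31 + 8649/2) = -1*406158/31 = -406158/31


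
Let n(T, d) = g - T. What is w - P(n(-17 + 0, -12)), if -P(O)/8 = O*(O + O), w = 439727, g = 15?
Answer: 456111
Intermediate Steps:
n(T, d) = 15 - T
P(O) = -16*O**2 (P(O) = -8*O*(O + O) = -8*O*2*O = -16*O**2)
w - P(n(-17 + 0, -12)) = 439727 - (-16)*(15 - (-17 + 0))**2 = 439727 - (-16)*(15 - 1*(-17))**2 = 439727 - (-16)*(15 + 17)**2 = 439727 - (-16)*32**2 = 439727 - (-16)*1024 = 439727 - 1*(-16384) = 439727 + 16384 = 456111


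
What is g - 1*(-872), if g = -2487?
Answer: -1615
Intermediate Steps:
g - 1*(-872) = -2487 - 1*(-872) = -2487 + 872 = -1615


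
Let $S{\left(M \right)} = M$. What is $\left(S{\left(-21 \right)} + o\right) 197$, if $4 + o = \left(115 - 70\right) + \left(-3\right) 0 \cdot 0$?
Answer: $3940$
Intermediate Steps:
$o = 41$ ($o = -4 + \left(\left(115 - 70\right) + \left(-3\right) 0 \cdot 0\right) = -4 + \left(45 + 0 \cdot 0\right) = -4 + \left(45 + 0\right) = -4 + 45 = 41$)
$\left(S{\left(-21 \right)} + o\right) 197 = \left(-21 + 41\right) 197 = 20 \cdot 197 = 3940$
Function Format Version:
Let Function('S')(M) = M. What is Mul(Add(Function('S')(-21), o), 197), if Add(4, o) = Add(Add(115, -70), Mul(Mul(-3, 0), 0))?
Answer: 3940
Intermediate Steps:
o = 41 (o = Add(-4, Add(Add(115, -70), Mul(Mul(-3, 0), 0))) = Add(-4, Add(45, Mul(0, 0))) = Add(-4, Add(45, 0)) = Add(-4, 45) = 41)
Mul(Add(Function('S')(-21), o), 197) = Mul(Add(-21, 41), 197) = Mul(20, 197) = 3940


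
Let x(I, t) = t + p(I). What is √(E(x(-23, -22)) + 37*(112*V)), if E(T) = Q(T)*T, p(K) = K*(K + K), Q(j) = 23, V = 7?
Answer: 2*√13209 ≈ 229.86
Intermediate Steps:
p(K) = 2*K² (p(K) = K*(2*K) = 2*K²)
x(I, t) = t + 2*I²
E(T) = 23*T
√(E(x(-23, -22)) + 37*(112*V)) = √(23*(-22 + 2*(-23)²) + 37*(112*7)) = √(23*(-22 + 2*529) + 37*784) = √(23*(-22 + 1058) + 29008) = √(23*1036 + 29008) = √(23828 + 29008) = √52836 = 2*√13209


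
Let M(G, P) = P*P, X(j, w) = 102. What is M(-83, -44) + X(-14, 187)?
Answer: 2038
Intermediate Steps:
M(G, P) = P²
M(-83, -44) + X(-14, 187) = (-44)² + 102 = 1936 + 102 = 2038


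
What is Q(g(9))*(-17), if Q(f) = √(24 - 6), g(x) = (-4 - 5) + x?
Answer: -51*√2 ≈ -72.125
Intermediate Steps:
g(x) = -9 + x
Q(f) = 3*√2 (Q(f) = √18 = 3*√2)
Q(g(9))*(-17) = (3*√2)*(-17) = -51*√2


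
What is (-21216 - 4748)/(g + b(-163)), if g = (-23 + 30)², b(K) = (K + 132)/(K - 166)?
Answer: -2135539/4038 ≈ -528.86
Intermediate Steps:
b(K) = (132 + K)/(-166 + K)
g = 49 (g = 7² = 49)
(-21216 - 4748)/(g + b(-163)) = (-21216 - 4748)/(49 + (132 - 163)/(-166 - 163)) = -25964/(49 - 31/(-329)) = -25964/(49 - 1/329*(-31)) = -25964/(49 + 31/329) = -25964/16152/329 = -25964*329/16152 = -2135539/4038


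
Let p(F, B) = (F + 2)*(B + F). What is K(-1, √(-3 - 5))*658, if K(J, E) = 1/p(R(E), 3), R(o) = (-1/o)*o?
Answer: 329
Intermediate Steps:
R(o) = -1
p(F, B) = (2 + F)*(B + F)
K(J, E) = ½ (K(J, E) = 1/((-1)² + 2*3 + 2*(-1) + 3*(-1)) = 1/(1 + 6 - 2 - 3) = 1/2 = ½)
K(-1, √(-3 - 5))*658 = (½)*658 = 329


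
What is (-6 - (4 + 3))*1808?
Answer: -23504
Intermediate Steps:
(-6 - (4 + 3))*1808 = (-6 - 1*7)*1808 = (-6 - 7)*1808 = -13*1808 = -23504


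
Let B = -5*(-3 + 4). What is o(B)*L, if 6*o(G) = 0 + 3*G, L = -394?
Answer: 985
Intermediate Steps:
B = -5 (B = -5*1 = -5)
o(G) = G/2 (o(G) = (0 + 3*G)/6 = (3*G)/6 = G/2)
o(B)*L = ((1/2)*(-5))*(-394) = -5/2*(-394) = 985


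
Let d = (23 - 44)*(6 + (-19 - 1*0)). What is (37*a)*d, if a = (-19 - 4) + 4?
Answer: -191919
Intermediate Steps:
a = -19 (a = -23 + 4 = -19)
d = 273 (d = -21*(6 + (-19 + 0)) = -21*(6 - 19) = -21*(-13) = 273)
(37*a)*d = (37*(-19))*273 = -703*273 = -191919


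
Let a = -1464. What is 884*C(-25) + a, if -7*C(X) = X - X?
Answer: -1464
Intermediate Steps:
C(X) = 0 (C(X) = -(X - X)/7 = -1/7*0 = 0)
884*C(-25) + a = 884*0 - 1464 = 0 - 1464 = -1464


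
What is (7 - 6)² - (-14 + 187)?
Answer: -172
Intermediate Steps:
(7 - 6)² - (-14 + 187) = 1² - 1*173 = 1 - 173 = -172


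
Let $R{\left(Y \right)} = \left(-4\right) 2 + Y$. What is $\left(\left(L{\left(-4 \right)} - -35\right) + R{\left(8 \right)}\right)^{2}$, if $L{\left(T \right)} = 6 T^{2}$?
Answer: $17161$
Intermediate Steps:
$R{\left(Y \right)} = -8 + Y$
$\left(\left(L{\left(-4 \right)} - -35\right) + R{\left(8 \right)}\right)^{2} = \left(\left(6 \left(-4\right)^{2} - -35\right) + \left(-8 + 8\right)\right)^{2} = \left(\left(6 \cdot 16 + 35\right) + 0\right)^{2} = \left(\left(96 + 35\right) + 0\right)^{2} = \left(131 + 0\right)^{2} = 131^{2} = 17161$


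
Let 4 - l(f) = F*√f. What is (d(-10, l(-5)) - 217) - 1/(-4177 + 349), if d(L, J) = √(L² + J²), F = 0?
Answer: -830675/3828 + 2*√29 ≈ -206.23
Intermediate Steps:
l(f) = 4 (l(f) = 4 - 0*√f = 4 - 1*0 = 4 + 0 = 4)
d(L, J) = √(J² + L²)
(d(-10, l(-5)) - 217) - 1/(-4177 + 349) = (√(4² + (-10)²) - 217) - 1/(-4177 + 349) = (√(16 + 100) - 217) - 1/(-3828) = (√116 - 217) - 1*(-1/3828) = (2*√29 - 217) + 1/3828 = (-217 + 2*√29) + 1/3828 = -830675/3828 + 2*√29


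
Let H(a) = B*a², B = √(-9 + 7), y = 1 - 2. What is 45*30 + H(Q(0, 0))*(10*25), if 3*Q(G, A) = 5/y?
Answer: 1350 + 6250*I*√2/9 ≈ 1350.0 + 982.09*I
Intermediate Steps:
y = -1
Q(G, A) = -5/3 (Q(G, A) = (5/(-1))/3 = (5*(-1))/3 = (⅓)*(-5) = -5/3)
B = I*√2 (B = √(-2) = I*√2 ≈ 1.4142*I)
H(a) = I*√2*a² (H(a) = (I*√2)*a² = I*√2*a²)
45*30 + H(Q(0, 0))*(10*25) = 45*30 + (I*√2*(-5/3)²)*(10*25) = 1350 + (I*√2*(25/9))*250 = 1350 + (25*I*√2/9)*250 = 1350 + 6250*I*√2/9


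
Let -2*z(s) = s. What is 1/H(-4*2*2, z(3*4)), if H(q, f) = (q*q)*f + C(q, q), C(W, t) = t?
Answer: -1/1552 ≈ -0.00064433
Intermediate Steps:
z(s) = -s/2
H(q, f) = q + f*q² (H(q, f) = (q*q)*f + q = q²*f + q = f*q² + q = q + f*q²)
1/H(-4*2*2, z(3*4)) = 1/((-4*2*2)*(1 + (-3*4/2)*(-4*2*2))) = 1/((-8*2)*(1 + (-½*12)*(-8*2))) = 1/(-16*(1 - 6*(-16))) = 1/(-16*(1 + 96)) = 1/(-16*97) = 1/(-1552) = -1/1552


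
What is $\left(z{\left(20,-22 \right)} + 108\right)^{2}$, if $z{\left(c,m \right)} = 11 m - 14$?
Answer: $21904$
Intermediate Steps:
$z{\left(c,m \right)} = -14 + 11 m$
$\left(z{\left(20,-22 \right)} + 108\right)^{2} = \left(\left(-14 + 11 \left(-22\right)\right) + 108\right)^{2} = \left(\left(-14 - 242\right) + 108\right)^{2} = \left(-256 + 108\right)^{2} = \left(-148\right)^{2} = 21904$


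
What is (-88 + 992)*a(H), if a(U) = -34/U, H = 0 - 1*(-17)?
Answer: -1808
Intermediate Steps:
H = 17 (H = 0 + 17 = 17)
(-88 + 992)*a(H) = (-88 + 992)*(-34/17) = 904*(-34*1/17) = 904*(-2) = -1808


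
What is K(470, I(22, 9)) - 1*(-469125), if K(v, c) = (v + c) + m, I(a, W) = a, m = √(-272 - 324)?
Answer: 469617 + 2*I*√149 ≈ 4.6962e+5 + 24.413*I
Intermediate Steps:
m = 2*I*√149 (m = √(-596) = 2*I*√149 ≈ 24.413*I)
K(v, c) = c + v + 2*I*√149 (K(v, c) = (v + c) + 2*I*√149 = (c + v) + 2*I*√149 = c + v + 2*I*√149)
K(470, I(22, 9)) - 1*(-469125) = (22 + 470 + 2*I*√149) - 1*(-469125) = (492 + 2*I*√149) + 469125 = 469617 + 2*I*√149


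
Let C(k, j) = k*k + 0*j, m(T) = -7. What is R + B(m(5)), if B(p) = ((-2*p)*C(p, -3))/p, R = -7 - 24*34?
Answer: -921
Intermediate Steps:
C(k, j) = k² (C(k, j) = k² + 0 = k²)
R = -823 (R = -7 - 816 = -823)
B(p) = -2*p² (B(p) = ((-2*p)*p²)/p = (-2*p³)/p = -2*p²)
R + B(m(5)) = -823 - 2*(-7)² = -823 - 2*49 = -823 - 98 = -921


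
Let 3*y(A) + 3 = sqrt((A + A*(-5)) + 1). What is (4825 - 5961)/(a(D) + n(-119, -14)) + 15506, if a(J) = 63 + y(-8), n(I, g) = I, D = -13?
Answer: 18895084/1217 + 142*sqrt(33)/1217 ≈ 15527.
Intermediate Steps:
y(A) = -1 + sqrt(1 - 4*A)/3 (y(A) = -1 + sqrt((A + A*(-5)) + 1)/3 = -1 + sqrt((A - 5*A) + 1)/3 = -1 + sqrt(-4*A + 1)/3 = -1 + sqrt(1 - 4*A)/3)
a(J) = 62 + sqrt(33)/3 (a(J) = 63 + (-1 + sqrt(1 - 4*(-8))/3) = 63 + (-1 + sqrt(1 + 32)/3) = 63 + (-1 + sqrt(33)/3) = 62 + sqrt(33)/3)
(4825 - 5961)/(a(D) + n(-119, -14)) + 15506 = (4825 - 5961)/((62 + sqrt(33)/3) - 119) + 15506 = -1136/(-57 + sqrt(33)/3) + 15506 = 15506 - 1136/(-57 + sqrt(33)/3)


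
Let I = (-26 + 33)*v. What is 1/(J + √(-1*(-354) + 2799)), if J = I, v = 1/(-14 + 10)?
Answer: 28/50399 + 16*√3153/50399 ≈ 0.018382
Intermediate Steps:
v = -¼ (v = 1/(-4) = -¼ ≈ -0.25000)
I = -7/4 (I = (-26 + 33)*(-¼) = 7*(-¼) = -7/4 ≈ -1.7500)
J = -7/4 ≈ -1.7500
1/(J + √(-1*(-354) + 2799)) = 1/(-7/4 + √(-1*(-354) + 2799)) = 1/(-7/4 + √(354 + 2799)) = 1/(-7/4 + √3153)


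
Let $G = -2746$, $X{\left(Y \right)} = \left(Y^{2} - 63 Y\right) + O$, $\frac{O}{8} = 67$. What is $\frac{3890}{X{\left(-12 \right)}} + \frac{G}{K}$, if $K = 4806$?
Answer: $\frac{3688021}{1725354} \approx 2.1375$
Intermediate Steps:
$O = 536$ ($O = 8 \cdot 67 = 536$)
$X{\left(Y \right)} = 536 + Y^{2} - 63 Y$ ($X{\left(Y \right)} = \left(Y^{2} - 63 Y\right) + 536 = 536 + Y^{2} - 63 Y$)
$\frac{3890}{X{\left(-12 \right)}} + \frac{G}{K} = \frac{3890}{536 + \left(-12\right)^{2} - -756} - \frac{2746}{4806} = \frac{3890}{536 + 144 + 756} - \frac{1373}{2403} = \frac{3890}{1436} - \frac{1373}{2403} = 3890 \cdot \frac{1}{1436} - \frac{1373}{2403} = \frac{1945}{718} - \frac{1373}{2403} = \frac{3688021}{1725354}$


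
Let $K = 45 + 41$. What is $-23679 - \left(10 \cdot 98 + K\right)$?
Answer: $-24745$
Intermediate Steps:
$K = 86$
$-23679 - \left(10 \cdot 98 + K\right) = -23679 - \left(10 \cdot 98 + 86\right) = -23679 - \left(980 + 86\right) = -23679 - 1066 = -24745$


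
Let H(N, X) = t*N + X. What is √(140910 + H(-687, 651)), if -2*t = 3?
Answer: 3*√63374/2 ≈ 377.61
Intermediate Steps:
t = -3/2 (t = -½*3 = -3/2 ≈ -1.5000)
H(N, X) = X - 3*N/2 (H(N, X) = -3*N/2 + X = X - 3*N/2)
√(140910 + H(-687, 651)) = √(140910 + (651 - 3/2*(-687))) = √(140910 + (651 + 2061/2)) = √(140910 + 3363/2) = √(285183/2) = 3*√63374/2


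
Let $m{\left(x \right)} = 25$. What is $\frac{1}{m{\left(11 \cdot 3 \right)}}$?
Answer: $\frac{1}{25} \approx 0.04$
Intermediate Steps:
$\frac{1}{m{\left(11 \cdot 3 \right)}} = \frac{1}{25}$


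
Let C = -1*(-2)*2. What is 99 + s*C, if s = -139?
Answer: -457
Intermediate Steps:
C = 4 (C = 2*2 = 4)
99 + s*C = 99 - 139*4 = 99 - 556 = -457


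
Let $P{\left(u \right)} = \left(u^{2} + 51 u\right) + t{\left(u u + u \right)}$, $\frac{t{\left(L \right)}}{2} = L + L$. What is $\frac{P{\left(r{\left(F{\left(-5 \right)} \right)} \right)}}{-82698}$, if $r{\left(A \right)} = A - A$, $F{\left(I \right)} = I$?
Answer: $0$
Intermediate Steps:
$r{\left(A \right)} = 0$
$t{\left(L \right)} = 4 L$ ($t{\left(L \right)} = 2 \left(L + L\right) = 2 \cdot 2 L = 4 L$)
$P{\left(u \right)} = 5 u^{2} + 55 u$ ($P{\left(u \right)} = \left(u^{2} + 51 u\right) + 4 \left(u u + u\right) = \left(u^{2} + 51 u\right) + 4 \left(u^{2} + u\right) = \left(u^{2} + 51 u\right) + 4 \left(u + u^{2}\right) = \left(u^{2} + 51 u\right) + \left(4 u + 4 u^{2}\right) = 5 u^{2} + 55 u$)
$\frac{P{\left(r{\left(F{\left(-5 \right)} \right)} \right)}}{-82698} = \frac{5 \cdot 0 \left(11 + 0\right)}{-82698} = 5 \cdot 0 \cdot 11 \left(- \frac{1}{82698}\right) = 0 \left(- \frac{1}{82698}\right) = 0$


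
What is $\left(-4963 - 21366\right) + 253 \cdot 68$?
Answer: $-9125$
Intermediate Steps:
$\left(-4963 - 21366\right) + 253 \cdot 68 = \left(-4963 - 21366\right) + 17204 = -26329 + 17204 = -9125$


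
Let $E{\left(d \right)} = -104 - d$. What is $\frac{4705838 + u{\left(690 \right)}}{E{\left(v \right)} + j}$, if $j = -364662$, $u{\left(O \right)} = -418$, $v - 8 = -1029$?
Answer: $- \frac{941084}{72749} \approx -12.936$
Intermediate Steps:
$v = -1021$ ($v = 8 - 1029 = -1021$)
$\frac{4705838 + u{\left(690 \right)}}{E{\left(v \right)} + j} = \frac{4705838 - 418}{\left(-104 - -1021\right) - 364662} = \frac{4705420}{\left(-104 + 1021\right) - 364662} = \frac{4705420}{917 - 364662} = \frac{4705420}{-363745} = 4705420 \left(- \frac{1}{363745}\right) = - \frac{941084}{72749}$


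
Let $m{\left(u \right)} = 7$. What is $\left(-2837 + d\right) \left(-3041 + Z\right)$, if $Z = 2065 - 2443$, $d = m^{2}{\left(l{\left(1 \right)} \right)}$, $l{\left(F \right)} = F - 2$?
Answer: $9532172$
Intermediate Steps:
$l{\left(F \right)} = -2 + F$
$d = 49$ ($d = 7^{2} = 49$)
$Z = -378$
$\left(-2837 + d\right) \left(-3041 + Z\right) = \left(-2837 + 49\right) \left(-3041 - 378\right) = \left(-2788\right) \left(-3419\right) = 9532172$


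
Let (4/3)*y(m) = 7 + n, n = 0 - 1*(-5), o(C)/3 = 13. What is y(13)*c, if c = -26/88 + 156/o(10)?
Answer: 1467/44 ≈ 33.341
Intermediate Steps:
o(C) = 39 (o(C) = 3*13 = 39)
n = 5 (n = 0 + 5 = 5)
y(m) = 9 (y(m) = 3*(7 + 5)/4 = (¾)*12 = 9)
c = 163/44 (c = -26/88 + 156/39 = -26*1/88 + 156*(1/39) = -13/44 + 4 = 163/44 ≈ 3.7045)
y(13)*c = 9*(163/44) = 1467/44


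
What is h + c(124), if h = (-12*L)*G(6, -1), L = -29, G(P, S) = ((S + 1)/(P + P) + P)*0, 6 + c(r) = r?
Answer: 118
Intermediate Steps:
c(r) = -6 + r
G(P, S) = 0 (G(P, S) = ((1 + S)/((2*P)) + P)*0 = ((1 + S)*(1/(2*P)) + P)*0 = ((1 + S)/(2*P) + P)*0 = (P + (1 + S)/(2*P))*0 = 0)
h = 0 (h = -12*(-29)*0 = 348*0 = 0)
h + c(124) = 0 + (-6 + 124) = 0 + 118 = 118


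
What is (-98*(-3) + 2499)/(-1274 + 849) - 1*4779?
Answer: -2033868/425 ≈ -4785.6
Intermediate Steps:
(-98*(-3) + 2499)/(-1274 + 849) - 1*4779 = (294 + 2499)/(-425) - 4779 = 2793*(-1/425) - 4779 = -2793/425 - 4779 = -2033868/425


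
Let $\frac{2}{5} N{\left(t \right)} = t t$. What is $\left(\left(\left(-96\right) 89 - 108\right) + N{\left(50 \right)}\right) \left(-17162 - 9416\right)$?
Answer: $63840356$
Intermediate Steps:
$N{\left(t \right)} = \frac{5 t^{2}}{2}$ ($N{\left(t \right)} = \frac{5 t t}{2} = \frac{5 t^{2}}{2}$)
$\left(\left(\left(-96\right) 89 - 108\right) + N{\left(50 \right)}\right) \left(-17162 - 9416\right) = \left(\left(\left(-96\right) 89 - 108\right) + \frac{5 \cdot 50^{2}}{2}\right) \left(-17162 - 9416\right) = \left(\left(-8544 - 108\right) + \frac{5}{2} \cdot 2500\right) \left(-26578\right) = \left(-8652 + 6250\right) \left(-26578\right) = \left(-2402\right) \left(-26578\right) = 63840356$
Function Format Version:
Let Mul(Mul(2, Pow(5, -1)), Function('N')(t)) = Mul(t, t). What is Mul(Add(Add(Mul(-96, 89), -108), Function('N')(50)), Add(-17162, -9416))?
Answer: 63840356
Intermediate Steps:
Function('N')(t) = Mul(Rational(5, 2), Pow(t, 2)) (Function('N')(t) = Mul(Rational(5, 2), Mul(t, t)) = Mul(Rational(5, 2), Pow(t, 2)))
Mul(Add(Add(Mul(-96, 89), -108), Function('N')(50)), Add(-17162, -9416)) = Mul(Add(Add(Mul(-96, 89), -108), Mul(Rational(5, 2), Pow(50, 2))), Add(-17162, -9416)) = Mul(Add(Add(-8544, -108), Mul(Rational(5, 2), 2500)), -26578) = Mul(Add(-8652, 6250), -26578) = Mul(-2402, -26578) = 63840356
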